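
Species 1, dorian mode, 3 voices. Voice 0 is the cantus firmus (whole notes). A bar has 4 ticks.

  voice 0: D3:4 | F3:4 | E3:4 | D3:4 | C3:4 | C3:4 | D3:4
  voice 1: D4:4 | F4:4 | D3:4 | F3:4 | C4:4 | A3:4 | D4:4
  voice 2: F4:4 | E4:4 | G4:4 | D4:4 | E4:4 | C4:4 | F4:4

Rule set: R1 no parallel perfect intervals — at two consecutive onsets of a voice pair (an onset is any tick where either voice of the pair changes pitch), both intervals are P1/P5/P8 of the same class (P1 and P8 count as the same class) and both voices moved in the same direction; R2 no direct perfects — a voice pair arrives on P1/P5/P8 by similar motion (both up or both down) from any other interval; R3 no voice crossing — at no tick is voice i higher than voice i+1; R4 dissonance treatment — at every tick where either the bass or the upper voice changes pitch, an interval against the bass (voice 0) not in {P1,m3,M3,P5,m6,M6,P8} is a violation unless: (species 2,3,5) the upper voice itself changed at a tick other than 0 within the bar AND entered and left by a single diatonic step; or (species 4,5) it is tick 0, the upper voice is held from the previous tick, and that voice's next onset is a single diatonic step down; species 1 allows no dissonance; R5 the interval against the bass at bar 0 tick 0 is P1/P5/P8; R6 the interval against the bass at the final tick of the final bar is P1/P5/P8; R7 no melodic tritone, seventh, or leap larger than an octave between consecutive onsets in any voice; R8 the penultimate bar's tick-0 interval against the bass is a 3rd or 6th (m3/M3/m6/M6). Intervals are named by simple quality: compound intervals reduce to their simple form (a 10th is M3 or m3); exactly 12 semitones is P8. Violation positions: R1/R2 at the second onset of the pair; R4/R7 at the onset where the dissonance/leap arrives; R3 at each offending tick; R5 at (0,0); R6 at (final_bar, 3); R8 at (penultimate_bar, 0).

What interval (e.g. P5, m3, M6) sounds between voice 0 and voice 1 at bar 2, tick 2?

M2

voice 0=E3 voice 1=D3 -> M2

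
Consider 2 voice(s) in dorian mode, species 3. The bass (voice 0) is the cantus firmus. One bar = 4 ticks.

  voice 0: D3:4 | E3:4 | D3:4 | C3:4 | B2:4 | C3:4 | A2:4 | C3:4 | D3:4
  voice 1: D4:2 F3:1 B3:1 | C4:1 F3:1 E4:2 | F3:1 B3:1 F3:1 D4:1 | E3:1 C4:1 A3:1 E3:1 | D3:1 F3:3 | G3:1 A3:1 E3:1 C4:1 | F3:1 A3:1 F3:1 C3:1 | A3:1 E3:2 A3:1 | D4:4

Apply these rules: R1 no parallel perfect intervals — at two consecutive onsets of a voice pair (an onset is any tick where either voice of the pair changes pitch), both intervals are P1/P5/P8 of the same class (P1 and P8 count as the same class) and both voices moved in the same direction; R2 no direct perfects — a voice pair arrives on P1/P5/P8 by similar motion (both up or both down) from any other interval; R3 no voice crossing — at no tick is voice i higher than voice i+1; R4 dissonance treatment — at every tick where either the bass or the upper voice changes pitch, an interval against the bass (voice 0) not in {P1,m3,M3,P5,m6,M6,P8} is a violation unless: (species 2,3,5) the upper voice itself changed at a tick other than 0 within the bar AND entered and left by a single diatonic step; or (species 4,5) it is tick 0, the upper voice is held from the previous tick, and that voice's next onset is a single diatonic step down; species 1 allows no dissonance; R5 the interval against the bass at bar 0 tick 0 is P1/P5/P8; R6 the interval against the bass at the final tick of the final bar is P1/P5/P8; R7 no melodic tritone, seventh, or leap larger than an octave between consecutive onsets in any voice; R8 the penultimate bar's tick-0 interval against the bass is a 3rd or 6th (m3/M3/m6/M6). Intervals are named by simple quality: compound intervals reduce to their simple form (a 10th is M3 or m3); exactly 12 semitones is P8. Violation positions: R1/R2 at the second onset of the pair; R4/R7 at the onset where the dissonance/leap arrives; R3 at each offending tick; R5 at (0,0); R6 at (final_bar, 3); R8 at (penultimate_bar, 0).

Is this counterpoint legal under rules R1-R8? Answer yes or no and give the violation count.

bar 0: v0=D3 v1=D4 (P8)
bar 1: v0=E3 v1=C4 (m6)
bar 2: v0=D3 v1=F3 (m3)
bar 3: v0=C3 v1=E3 (M3)
bar 4: v0=B2 v1=D3 (m3)
bar 5: v0=C3 v1=G3 (P5)
bar 6: v0=A2 v1=F3 (m6)
bar 7: v0=C3 v1=A3 (M6)
bar 8: v0=D3 v1=D4 (P8)
  R7 @ bar0.3: F3->B3 leap 6st
  R4 @ bar1.1: E3/F3 m2 untreated
  R7 @ bar1.2: F3->E4 leap 11st
  R7 @ bar2.0: E4->F3 leap 11st
  R7 @ bar2.1: F3->B3 leap 6st
  R7 @ bar2.2: B3->F3 leap 6st
  R7 @ bar3.0: D4->E3 leap 10st
  R4 @ bar4.1: B2/F3 TT untreated
  R2 @ bar5.0: B2/F3 TT -> C3/G3 P5 similar
  R2 @ bar8.0: C3/A3 M6 -> D3/D4 P8 similar

No (10 violations)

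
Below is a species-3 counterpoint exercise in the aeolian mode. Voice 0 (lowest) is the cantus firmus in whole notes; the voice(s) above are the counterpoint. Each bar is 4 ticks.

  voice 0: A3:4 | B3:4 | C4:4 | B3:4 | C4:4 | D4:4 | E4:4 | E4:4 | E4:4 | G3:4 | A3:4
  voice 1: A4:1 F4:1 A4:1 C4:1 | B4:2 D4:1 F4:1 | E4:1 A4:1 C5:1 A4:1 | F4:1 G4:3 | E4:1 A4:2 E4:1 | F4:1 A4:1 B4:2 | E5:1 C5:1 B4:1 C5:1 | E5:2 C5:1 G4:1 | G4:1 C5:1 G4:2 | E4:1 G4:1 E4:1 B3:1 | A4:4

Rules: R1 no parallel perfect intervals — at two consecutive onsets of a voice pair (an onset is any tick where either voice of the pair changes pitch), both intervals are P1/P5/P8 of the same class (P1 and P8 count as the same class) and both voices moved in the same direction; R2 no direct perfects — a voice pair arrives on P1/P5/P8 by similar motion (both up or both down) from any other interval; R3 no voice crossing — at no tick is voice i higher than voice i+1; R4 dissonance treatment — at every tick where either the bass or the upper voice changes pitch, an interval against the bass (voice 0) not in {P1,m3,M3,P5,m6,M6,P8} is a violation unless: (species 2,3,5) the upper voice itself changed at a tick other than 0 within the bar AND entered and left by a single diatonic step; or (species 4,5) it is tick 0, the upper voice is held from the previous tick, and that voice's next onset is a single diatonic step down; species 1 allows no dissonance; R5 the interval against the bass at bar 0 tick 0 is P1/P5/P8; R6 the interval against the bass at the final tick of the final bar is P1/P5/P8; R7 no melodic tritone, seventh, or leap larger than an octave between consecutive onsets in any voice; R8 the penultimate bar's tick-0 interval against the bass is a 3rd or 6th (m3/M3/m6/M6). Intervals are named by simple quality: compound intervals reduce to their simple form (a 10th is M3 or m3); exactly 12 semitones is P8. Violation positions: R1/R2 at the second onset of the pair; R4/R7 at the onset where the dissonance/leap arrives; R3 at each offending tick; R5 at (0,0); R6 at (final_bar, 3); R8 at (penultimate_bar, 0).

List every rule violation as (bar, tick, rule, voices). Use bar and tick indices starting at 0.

(1, 0, R2, (0, 1))
(1, 0, R7, (1,))
(1, 3, R4, (0, 1))
(3, 0, R4, (0, 1))
(6, 0, R2, (0, 1))
(10, 0, R2, (0, 1))
(10, 0, R7, (1,))

bar 0: v0=A3 v1=A4 downbeat P8
bar 1: v0=B3 v1=B4 downbeat P8
bar 2: v0=C4 v1=E4 downbeat M3
bar 3: v0=B3 v1=F4 downbeat TT
bar 4: v0=C4 v1=E4 downbeat M3
bar 5: v0=D4 v1=F4 downbeat m3
bar 6: v0=E4 v1=E5 downbeat P8
bar 7: v0=E4 v1=E5 downbeat P8
bar 8: v0=E4 v1=G4 downbeat m3
bar 9: v0=G3 v1=E4 downbeat M6
bar 10: v0=A3 v1=A4 downbeat P8
  -> R2 @ bar 1 tick 0 v(0, 1): A3/C4 m3 -> B3/B4 P8 similar
  -> R7 @ bar 1 tick 0 v(1,): C4->B4 leap 11st
  -> R4 @ bar 1 tick 3 v(0, 1): B3/F4 TT untreated
  -> R4 @ bar 3 tick 0 v(0, 1): B3/F4 TT untreated
  -> R2 @ bar 6 tick 0 v(0, 1): D4/B4 M6 -> E4/E5 P8 similar
  -> R2 @ bar 10 tick 0 v(0, 1): G3/B3 M3 -> A3/A4 P8 similar
  -> R7 @ bar 10 tick 0 v(1,): B3->A4 leap 10st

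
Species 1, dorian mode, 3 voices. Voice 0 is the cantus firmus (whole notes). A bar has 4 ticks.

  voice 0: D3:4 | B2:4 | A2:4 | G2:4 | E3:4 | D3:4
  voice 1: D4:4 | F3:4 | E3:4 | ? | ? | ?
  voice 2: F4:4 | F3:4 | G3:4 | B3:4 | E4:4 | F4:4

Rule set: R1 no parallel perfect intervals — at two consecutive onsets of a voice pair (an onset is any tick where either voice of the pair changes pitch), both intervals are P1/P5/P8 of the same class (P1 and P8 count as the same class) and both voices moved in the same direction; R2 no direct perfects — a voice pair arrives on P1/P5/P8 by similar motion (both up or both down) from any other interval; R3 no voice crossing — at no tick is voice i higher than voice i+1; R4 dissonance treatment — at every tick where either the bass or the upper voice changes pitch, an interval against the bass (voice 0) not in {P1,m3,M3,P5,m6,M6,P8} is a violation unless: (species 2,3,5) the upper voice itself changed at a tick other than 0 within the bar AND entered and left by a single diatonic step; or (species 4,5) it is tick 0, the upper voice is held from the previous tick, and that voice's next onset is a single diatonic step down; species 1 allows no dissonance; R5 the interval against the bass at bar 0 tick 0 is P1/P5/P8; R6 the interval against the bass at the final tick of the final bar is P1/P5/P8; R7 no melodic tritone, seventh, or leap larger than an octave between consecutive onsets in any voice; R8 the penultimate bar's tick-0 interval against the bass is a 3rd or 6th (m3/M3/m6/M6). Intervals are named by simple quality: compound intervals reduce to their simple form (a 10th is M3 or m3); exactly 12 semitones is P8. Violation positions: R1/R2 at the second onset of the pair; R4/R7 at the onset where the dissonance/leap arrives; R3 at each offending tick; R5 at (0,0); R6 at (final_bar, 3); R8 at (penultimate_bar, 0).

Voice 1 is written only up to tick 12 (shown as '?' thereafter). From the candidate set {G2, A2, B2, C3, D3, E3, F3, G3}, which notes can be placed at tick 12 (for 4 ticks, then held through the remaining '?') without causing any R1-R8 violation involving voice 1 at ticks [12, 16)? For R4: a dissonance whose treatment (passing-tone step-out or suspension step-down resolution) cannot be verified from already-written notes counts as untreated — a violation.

{B2, E3, G3}

G2: violates R2
A2: violates R4
B2: legal
C3: violates R4
D3: violates R1
E3: legal
F3: violates R4
G3: legal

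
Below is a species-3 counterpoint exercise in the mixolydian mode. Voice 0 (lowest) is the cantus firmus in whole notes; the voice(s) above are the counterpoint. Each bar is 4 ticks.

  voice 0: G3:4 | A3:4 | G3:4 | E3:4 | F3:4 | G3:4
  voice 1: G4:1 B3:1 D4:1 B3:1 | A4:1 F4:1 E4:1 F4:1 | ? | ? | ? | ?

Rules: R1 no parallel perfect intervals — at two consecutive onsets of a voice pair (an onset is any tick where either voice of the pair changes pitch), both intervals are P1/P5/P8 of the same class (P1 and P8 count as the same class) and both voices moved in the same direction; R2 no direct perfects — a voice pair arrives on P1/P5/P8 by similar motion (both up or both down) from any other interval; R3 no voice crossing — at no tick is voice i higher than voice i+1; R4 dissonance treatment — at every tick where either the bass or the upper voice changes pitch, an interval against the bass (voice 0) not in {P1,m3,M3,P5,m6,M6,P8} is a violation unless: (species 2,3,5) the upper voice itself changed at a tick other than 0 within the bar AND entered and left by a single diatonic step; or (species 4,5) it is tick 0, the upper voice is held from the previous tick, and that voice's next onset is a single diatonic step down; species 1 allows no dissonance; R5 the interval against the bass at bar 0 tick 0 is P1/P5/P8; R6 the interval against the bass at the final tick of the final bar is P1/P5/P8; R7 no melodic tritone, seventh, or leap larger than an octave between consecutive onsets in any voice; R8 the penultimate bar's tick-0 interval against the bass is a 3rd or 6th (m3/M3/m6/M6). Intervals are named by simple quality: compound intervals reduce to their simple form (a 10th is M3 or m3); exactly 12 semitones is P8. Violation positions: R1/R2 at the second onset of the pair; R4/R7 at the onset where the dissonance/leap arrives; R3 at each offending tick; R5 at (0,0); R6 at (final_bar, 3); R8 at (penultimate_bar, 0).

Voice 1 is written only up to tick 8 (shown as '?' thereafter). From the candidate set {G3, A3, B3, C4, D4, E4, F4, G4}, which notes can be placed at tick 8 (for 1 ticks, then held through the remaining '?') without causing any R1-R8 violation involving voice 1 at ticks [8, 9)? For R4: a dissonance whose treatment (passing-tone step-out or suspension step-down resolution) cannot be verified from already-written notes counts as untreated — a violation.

{E4, G4}

G3: violates R2,R7
A3: violates R4
B3: violates R7
C4: violates R4
D4: violates R2
E4: legal
F4: violates R4
G4: legal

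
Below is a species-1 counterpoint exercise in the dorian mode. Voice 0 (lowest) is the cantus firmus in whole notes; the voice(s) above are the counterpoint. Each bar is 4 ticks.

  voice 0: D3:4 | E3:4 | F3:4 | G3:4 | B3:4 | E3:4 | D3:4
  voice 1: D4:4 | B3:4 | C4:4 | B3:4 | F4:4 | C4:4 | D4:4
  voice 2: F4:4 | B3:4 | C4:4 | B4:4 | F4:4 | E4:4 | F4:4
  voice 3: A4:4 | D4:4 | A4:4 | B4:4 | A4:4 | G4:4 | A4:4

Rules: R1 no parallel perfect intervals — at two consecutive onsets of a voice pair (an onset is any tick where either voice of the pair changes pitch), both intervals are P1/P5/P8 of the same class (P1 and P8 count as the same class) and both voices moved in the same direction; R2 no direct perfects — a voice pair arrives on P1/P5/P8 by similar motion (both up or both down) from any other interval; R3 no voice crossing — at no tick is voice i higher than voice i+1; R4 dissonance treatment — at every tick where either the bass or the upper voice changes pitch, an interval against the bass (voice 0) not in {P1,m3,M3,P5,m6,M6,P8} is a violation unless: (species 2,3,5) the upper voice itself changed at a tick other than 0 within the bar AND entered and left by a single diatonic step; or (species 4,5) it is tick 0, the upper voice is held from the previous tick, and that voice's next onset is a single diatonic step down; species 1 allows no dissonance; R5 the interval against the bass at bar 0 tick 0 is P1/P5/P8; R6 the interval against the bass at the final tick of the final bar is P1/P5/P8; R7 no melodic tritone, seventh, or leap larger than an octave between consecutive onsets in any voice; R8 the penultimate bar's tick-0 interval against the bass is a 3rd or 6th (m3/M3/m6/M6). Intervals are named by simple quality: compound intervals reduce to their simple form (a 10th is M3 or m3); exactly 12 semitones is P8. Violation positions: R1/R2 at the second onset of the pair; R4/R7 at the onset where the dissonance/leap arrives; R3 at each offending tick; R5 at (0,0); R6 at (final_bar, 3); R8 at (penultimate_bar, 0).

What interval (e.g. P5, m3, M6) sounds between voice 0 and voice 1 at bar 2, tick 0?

voice 0=F3 voice 1=C4 -> P5

P5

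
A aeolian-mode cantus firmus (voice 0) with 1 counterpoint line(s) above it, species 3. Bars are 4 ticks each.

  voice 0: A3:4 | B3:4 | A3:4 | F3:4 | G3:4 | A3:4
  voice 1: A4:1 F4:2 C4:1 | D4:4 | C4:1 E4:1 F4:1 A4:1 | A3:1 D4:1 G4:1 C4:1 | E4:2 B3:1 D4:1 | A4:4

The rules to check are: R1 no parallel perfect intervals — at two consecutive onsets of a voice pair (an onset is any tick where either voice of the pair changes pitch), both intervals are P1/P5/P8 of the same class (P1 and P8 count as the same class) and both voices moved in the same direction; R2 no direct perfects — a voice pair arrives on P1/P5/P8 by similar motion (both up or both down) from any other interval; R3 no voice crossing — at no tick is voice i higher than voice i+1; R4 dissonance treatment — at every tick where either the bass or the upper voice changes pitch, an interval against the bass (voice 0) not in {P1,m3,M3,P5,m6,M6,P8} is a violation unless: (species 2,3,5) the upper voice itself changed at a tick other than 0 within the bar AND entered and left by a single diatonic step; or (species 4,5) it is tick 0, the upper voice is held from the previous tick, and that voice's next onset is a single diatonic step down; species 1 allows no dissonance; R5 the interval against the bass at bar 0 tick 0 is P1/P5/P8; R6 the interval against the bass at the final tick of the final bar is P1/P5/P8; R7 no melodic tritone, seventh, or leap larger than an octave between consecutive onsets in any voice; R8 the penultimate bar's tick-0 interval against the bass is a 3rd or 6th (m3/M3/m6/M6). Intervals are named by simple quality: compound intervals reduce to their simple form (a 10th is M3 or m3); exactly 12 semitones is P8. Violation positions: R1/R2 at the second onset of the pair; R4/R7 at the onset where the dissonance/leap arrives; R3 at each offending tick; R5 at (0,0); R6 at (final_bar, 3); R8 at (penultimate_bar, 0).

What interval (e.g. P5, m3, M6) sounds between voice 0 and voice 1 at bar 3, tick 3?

P5

voice 0=F3 voice 1=C4 -> P5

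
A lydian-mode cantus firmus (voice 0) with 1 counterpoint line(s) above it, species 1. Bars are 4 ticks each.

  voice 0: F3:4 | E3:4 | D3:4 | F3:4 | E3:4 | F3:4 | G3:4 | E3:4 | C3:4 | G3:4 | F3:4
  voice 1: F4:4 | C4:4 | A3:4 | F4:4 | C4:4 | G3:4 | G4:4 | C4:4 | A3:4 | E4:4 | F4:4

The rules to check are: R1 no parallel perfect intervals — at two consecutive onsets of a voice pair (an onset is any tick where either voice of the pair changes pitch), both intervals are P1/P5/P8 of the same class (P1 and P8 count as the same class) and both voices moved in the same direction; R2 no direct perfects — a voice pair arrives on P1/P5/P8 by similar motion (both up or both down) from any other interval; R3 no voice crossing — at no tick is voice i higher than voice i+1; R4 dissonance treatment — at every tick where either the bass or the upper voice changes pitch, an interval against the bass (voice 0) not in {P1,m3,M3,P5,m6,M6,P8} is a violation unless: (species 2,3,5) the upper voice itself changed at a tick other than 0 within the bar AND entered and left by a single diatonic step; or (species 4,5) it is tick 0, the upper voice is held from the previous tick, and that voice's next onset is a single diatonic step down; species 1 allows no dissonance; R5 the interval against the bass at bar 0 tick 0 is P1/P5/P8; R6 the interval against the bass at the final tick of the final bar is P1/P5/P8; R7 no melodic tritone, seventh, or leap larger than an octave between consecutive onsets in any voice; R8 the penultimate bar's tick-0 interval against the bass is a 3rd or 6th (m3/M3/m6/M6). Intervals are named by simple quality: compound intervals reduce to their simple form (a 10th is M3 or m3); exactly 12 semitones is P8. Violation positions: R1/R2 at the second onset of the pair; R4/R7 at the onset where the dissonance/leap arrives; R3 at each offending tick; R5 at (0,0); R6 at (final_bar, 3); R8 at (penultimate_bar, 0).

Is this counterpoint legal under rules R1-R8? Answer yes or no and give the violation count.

bar 0: v0=F3 v1=F4 (P8)
bar 1: v0=E3 v1=C4 (m6)
bar 2: v0=D3 v1=A3 (P5)
bar 3: v0=F3 v1=F4 (P8)
bar 4: v0=E3 v1=C4 (m6)
bar 5: v0=F3 v1=G3 (M2)
bar 6: v0=G3 v1=G4 (P8)
bar 7: v0=E3 v1=C4 (m6)
bar 8: v0=C3 v1=A3 (M6)
bar 9: v0=G3 v1=E4 (M6)
bar 10: v0=F3 v1=F4 (P8)
  R2 @ bar2.0: E3/C4 m6 -> D3/A3 P5 similar
  R2 @ bar3.0: D3/A3 P5 -> F3/F4 P8 similar
  R4 @ bar5.0: F3/G3 M2 untreated
  R2 @ bar6.0: F3/G3 M2 -> G3/G4 P8 similar

No (4 violations)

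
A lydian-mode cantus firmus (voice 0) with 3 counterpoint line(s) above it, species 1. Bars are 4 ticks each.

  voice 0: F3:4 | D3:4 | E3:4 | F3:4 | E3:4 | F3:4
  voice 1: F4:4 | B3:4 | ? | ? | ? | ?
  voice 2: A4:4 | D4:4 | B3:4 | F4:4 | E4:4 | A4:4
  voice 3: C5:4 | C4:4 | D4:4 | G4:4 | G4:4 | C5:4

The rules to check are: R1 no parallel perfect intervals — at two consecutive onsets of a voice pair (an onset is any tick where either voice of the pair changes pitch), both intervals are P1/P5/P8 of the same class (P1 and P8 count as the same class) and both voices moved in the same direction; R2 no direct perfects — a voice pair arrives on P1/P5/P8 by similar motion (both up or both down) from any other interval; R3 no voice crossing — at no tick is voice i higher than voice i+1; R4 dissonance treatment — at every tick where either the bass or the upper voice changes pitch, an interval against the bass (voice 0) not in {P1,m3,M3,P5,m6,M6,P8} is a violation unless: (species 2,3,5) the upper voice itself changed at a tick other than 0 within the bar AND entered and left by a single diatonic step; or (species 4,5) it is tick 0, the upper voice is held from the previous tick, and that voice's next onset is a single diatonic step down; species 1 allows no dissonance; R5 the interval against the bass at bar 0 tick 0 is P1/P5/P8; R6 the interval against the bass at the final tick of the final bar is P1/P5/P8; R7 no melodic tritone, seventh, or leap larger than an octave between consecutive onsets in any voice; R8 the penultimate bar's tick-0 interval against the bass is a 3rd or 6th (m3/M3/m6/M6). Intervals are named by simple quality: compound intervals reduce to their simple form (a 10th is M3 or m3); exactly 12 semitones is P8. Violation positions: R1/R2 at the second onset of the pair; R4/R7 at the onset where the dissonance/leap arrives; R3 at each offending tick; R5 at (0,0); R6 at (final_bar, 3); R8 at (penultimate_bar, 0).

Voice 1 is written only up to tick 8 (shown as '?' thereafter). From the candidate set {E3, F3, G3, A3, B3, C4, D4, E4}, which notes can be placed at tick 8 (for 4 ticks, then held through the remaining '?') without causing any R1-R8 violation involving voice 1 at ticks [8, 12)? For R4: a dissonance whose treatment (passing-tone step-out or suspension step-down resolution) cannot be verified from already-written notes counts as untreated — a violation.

E3: violates R2
F3: violates R4,R7
G3: legal
A3: violates R4
B3: legal
C4: violates R3
D4: violates R2,R3,R4
E4: violates R2,R3

{B3, G3}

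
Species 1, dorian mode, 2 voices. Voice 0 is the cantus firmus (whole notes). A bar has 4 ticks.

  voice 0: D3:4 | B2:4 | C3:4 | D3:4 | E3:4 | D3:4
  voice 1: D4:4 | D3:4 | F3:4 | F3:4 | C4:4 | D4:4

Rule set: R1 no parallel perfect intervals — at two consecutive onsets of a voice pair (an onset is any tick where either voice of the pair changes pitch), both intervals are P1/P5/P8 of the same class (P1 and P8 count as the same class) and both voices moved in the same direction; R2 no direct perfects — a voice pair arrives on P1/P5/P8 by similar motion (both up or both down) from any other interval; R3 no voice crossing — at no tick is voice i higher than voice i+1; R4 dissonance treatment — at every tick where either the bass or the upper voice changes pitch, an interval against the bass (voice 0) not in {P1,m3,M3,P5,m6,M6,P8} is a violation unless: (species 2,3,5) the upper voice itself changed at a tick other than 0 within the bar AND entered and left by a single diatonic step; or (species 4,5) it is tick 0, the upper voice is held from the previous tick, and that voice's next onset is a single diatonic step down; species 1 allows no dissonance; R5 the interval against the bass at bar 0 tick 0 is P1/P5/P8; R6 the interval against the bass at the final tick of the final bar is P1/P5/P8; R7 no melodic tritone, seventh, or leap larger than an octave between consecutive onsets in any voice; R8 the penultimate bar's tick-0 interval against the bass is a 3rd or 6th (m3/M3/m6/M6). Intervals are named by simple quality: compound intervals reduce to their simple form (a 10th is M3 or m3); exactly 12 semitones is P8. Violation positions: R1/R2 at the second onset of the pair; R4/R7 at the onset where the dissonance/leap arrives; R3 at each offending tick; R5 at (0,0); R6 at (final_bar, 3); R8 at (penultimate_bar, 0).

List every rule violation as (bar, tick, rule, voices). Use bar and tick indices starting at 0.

(2, 0, R4, (0, 1))

bar 0: v0=D3 v1=D4 downbeat P8
bar 1: v0=B2 v1=D3 downbeat m3
bar 2: v0=C3 v1=F3 downbeat P4
bar 3: v0=D3 v1=F3 downbeat m3
bar 4: v0=E3 v1=C4 downbeat m6
bar 5: v0=D3 v1=D4 downbeat P8
  -> R4 @ bar 2 tick 0 v(0, 1): C3/F3 P4 untreated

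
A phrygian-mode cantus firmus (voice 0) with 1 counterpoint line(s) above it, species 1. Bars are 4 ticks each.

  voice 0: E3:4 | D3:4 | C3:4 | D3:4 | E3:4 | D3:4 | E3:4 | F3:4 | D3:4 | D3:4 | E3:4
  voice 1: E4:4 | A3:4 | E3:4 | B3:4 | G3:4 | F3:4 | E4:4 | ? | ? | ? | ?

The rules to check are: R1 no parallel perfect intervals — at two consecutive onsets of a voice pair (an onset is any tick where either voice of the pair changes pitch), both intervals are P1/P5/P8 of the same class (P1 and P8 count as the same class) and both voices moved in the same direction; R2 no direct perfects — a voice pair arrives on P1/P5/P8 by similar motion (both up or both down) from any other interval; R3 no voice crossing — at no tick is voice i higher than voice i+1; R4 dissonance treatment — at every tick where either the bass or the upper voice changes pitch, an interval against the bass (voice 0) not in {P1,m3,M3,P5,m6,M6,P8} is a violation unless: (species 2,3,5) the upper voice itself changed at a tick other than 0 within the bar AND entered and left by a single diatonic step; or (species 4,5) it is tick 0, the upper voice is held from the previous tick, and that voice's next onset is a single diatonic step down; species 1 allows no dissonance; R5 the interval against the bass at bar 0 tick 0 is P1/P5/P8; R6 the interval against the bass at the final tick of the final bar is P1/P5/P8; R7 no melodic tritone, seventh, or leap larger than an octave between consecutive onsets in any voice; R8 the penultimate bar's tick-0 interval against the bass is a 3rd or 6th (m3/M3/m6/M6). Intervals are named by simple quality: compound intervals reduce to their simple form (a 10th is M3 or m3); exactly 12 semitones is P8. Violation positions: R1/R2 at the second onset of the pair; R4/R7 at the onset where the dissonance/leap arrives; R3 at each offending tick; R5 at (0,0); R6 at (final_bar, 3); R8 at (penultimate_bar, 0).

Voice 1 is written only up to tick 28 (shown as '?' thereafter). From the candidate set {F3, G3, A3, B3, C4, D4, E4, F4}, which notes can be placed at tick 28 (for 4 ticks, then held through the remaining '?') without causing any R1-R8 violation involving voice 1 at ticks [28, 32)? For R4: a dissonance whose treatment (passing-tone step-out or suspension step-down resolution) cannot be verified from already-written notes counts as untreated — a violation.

{A3, C4, D4}

F3: violates R7
G3: violates R4
A3: legal
B3: violates R4
C4: legal
D4: legal
E4: violates R4
F4: violates R1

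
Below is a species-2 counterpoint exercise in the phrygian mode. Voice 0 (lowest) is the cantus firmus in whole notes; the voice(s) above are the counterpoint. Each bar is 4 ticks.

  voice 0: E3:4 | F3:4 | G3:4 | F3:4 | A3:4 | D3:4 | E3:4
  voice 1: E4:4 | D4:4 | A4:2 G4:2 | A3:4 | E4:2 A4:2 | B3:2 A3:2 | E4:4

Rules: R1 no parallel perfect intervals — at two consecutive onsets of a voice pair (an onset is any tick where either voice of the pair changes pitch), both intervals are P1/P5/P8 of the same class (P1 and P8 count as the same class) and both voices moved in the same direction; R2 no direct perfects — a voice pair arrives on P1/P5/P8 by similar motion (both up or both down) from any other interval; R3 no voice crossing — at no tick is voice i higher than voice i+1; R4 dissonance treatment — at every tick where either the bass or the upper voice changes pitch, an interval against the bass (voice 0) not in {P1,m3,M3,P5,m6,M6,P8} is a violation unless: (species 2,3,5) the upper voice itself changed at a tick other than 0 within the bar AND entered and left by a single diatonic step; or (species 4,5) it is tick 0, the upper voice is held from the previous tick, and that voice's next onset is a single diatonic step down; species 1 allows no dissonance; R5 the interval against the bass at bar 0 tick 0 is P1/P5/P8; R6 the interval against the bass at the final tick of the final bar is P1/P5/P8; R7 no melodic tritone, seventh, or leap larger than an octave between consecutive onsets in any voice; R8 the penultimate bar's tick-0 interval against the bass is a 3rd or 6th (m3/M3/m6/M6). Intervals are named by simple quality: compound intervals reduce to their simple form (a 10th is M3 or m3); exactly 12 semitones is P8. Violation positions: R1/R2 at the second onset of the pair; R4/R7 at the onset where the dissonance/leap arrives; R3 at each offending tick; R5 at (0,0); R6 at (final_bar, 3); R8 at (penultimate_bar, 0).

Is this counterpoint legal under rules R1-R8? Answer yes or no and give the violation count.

No (5 violations)

bar 0: v0=E3 v1=E4 (P8)
bar 1: v0=F3 v1=D4 (M6)
bar 2: v0=G3 v1=A4 (M2)
bar 3: v0=F3 v1=A3 (M3)
bar 4: v0=A3 v1=E4 (P5)
bar 5: v0=D3 v1=B3 (M6)
bar 6: v0=E3 v1=E4 (P8)
  R4 @ bar2.0: G3/A4 M2 untreated
  R7 @ bar3.0: G4->A3 leap 10st
  R2 @ bar4.0: F3/A3 M3 -> A3/E4 P5 similar
  R7 @ bar5.0: A4->B3 leap 10st
  R2 @ bar6.0: D3/A3 P5 -> E3/E4 P8 similar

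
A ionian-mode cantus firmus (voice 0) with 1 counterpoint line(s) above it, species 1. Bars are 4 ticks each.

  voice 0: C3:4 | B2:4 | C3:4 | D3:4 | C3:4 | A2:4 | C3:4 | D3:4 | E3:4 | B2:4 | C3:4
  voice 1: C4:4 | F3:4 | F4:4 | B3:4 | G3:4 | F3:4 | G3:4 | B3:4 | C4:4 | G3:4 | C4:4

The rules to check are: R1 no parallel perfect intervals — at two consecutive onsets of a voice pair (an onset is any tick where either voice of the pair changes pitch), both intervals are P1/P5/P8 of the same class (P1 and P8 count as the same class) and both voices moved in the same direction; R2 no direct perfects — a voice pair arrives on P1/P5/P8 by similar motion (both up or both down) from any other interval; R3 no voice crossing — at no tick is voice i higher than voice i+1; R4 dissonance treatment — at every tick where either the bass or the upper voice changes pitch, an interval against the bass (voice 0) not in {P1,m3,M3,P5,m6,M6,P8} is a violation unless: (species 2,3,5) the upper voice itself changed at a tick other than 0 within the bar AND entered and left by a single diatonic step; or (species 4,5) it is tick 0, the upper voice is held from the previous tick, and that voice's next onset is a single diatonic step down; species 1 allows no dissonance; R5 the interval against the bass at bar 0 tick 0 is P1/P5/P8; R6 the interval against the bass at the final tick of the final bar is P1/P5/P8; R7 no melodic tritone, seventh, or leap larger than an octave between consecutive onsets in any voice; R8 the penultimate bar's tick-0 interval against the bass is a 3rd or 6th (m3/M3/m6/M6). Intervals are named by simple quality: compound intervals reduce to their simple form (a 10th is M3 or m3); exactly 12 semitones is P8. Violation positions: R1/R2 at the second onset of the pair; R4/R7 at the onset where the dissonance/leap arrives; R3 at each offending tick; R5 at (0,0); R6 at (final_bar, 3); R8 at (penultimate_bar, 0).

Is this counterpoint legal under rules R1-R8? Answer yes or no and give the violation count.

bar 0: v0=C3 v1=C4 (P8)
bar 1: v0=B2 v1=F3 (TT)
bar 2: v0=C3 v1=F4 (P4)
bar 3: v0=D3 v1=B3 (M6)
bar 4: v0=C3 v1=G3 (P5)
bar 5: v0=A2 v1=F3 (m6)
bar 6: v0=C3 v1=G3 (P5)
bar 7: v0=D3 v1=B3 (M6)
bar 8: v0=E3 v1=C4 (m6)
bar 9: v0=B2 v1=G3 (m6)
bar 10: v0=C3 v1=C4 (P8)
  R4 @ bar1.0: B2/F3 TT untreated
  R4 @ bar2.0: C3/F4 P4 untreated
  R7 @ bar3.0: F4->B3 leap 6st
  R2 @ bar4.0: D3/B3 M6 -> C3/G3 P5 similar
  R2 @ bar6.0: A2/F3 m6 -> C3/G3 P5 similar
  R2 @ bar10.0: B2/G3 m6 -> C3/C4 P8 similar

No (6 violations)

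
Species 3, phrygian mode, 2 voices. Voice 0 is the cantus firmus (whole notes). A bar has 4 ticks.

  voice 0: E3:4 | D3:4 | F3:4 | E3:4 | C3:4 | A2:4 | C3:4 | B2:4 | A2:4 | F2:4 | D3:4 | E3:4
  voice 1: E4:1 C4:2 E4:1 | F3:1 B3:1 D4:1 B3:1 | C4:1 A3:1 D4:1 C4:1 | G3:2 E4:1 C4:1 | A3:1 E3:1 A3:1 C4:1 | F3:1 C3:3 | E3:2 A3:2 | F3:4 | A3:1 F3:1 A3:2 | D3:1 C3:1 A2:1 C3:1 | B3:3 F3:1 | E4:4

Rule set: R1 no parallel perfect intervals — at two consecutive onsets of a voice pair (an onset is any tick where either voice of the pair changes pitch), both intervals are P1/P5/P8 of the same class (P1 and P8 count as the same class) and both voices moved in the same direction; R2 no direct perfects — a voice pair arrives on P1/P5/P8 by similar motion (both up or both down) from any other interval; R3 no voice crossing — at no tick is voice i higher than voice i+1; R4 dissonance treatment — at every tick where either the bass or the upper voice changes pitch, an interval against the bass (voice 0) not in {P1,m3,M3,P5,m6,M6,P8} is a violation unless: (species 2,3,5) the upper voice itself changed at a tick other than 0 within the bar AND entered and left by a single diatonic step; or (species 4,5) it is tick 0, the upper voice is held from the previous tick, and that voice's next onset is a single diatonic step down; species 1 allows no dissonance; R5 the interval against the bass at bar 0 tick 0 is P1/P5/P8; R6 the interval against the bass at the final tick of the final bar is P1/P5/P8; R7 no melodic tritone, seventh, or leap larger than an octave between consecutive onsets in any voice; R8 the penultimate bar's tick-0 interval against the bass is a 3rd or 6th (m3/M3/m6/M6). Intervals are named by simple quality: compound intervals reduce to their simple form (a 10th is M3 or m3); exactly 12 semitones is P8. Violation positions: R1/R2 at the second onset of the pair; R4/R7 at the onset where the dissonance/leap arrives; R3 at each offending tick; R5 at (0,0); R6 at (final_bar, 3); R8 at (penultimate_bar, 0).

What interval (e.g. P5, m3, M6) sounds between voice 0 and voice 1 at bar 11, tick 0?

voice 0=E3 voice 1=E4 -> P8

P8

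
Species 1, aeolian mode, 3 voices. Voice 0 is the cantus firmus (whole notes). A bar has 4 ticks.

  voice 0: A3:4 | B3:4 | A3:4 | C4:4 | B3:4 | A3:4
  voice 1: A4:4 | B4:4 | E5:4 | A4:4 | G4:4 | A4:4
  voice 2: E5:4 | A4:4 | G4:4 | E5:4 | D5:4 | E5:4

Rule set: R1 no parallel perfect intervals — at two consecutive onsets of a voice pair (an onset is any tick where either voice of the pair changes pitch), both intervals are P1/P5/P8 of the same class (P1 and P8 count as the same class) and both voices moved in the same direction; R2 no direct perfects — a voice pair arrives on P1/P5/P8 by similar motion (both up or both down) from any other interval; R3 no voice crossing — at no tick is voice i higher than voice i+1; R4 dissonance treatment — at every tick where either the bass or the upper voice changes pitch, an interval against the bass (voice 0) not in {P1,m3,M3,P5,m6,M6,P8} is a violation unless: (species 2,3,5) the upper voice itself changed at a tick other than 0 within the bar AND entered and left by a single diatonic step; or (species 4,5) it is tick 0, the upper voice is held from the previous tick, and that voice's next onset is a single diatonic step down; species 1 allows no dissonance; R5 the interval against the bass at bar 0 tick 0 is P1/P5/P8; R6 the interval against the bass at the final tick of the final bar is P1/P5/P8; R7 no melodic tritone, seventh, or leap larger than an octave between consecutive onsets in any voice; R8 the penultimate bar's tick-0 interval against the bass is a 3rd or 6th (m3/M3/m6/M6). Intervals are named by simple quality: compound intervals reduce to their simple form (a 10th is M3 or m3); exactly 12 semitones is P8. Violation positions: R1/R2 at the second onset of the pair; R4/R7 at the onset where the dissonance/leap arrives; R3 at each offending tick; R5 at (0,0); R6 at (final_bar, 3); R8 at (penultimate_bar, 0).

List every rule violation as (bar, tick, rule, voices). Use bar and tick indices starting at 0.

(1, 0, R1, (0, 1))
(1, 0, R3, (1, 2))
(1, 0, R4, (0, 2))
(1, 1, R3, (1, 2))
(1, 2, R3, (1, 2))
(1, 3, R3, (1, 2))
(2, 0, R3, (1, 2))
(2, 0, R4, (0, 2))
(2, 1, R3, (1, 2))
(2, 2, R3, (1, 2))
(2, 3, R3, (1, 2))
(4, 0, R1, (1, 2))
(5, 0, R1, (1, 2))

bar 0: v0=A3 v1=A4 v2=E5 downbeat P5
bar 1: v0=B3 v1=B4 v2=A4 downbeat m7
bar 2: v0=A3 v1=E5 v2=G4 downbeat m7
bar 3: v0=C4 v1=A4 v2=E5 downbeat M3
bar 4: v0=B3 v1=G4 v2=D5 downbeat m3
bar 5: v0=A3 v1=A4 v2=E5 downbeat P5
  -> R1 @ bar 1 tick 0 v(0, 1): A3/A4 P8 -> B3/B4 P8 similar
  -> R3 @ bar 1 tick 0 v(1, 2): B4 above A4
  -> R4 @ bar 1 tick 0 v(0, 2): B3/A4 m7 untreated
  -> R3 @ bar 1 tick 1 v(1, 2): B4 above A4
  -> R3 @ bar 1 tick 2 v(1, 2): B4 above A4
  -> R3 @ bar 1 tick 3 v(1, 2): B4 above A4
  -> R3 @ bar 2 tick 0 v(1, 2): E5 above G4
  -> R4 @ bar 2 tick 0 v(0, 2): A3/G4 m7 untreated
  -> R3 @ bar 2 tick 1 v(1, 2): E5 above G4
  -> R3 @ bar 2 tick 2 v(1, 2): E5 above G4
  -> R3 @ bar 2 tick 3 v(1, 2): E5 above G4
  -> R1 @ bar 4 tick 0 v(1, 2): A4/E5 P5 -> G4/D5 P5 similar
  -> R1 @ bar 5 tick 0 v(1, 2): G4/D5 P5 -> A4/E5 P5 similar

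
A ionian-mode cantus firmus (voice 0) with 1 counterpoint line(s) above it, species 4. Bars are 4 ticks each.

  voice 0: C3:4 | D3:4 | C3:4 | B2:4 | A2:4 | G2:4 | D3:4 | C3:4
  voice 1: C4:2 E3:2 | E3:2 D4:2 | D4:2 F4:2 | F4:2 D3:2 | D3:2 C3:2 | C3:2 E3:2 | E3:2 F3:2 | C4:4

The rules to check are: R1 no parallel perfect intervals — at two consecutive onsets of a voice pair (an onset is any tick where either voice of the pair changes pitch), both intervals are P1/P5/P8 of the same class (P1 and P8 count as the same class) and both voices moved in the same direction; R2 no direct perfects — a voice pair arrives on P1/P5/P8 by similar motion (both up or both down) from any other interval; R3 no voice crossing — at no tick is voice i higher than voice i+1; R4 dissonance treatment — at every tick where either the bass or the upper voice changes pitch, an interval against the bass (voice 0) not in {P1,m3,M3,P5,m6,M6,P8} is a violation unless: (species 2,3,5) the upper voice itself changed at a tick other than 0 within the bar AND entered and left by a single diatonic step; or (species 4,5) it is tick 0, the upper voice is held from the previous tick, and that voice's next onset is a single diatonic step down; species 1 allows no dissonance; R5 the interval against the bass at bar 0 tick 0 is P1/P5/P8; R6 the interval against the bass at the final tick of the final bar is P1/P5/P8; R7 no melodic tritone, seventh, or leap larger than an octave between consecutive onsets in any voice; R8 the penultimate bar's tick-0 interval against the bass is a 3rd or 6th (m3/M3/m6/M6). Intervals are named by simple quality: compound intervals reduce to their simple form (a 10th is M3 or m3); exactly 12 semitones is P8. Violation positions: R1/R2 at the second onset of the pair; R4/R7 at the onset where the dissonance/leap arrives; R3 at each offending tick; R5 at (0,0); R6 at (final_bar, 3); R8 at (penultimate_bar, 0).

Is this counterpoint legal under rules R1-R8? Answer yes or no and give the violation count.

No (9 violations)

bar 0: v0=C3 v1=C4 (P8)
bar 1: v0=D3 v1=E3 (M2)
bar 2: v0=C3 v1=D4 (M2)
bar 3: v0=B2 v1=F4 (TT)
bar 4: v0=A2 v1=D3 (P4)
bar 5: v0=G2 v1=C3 (P4)
bar 6: v0=D3 v1=E3 (M2)
bar 7: v0=C3 v1=C4 (P8)
  R4 @ bar1.0: D3/E3 M2 untreated
  R7 @ bar1.2: E3->D4 leap 10st
  R4 @ bar2.0: C3/D4 M2 untreated
  R4 @ bar2.2: C3/F4 P4 untreated
  R4 @ bar3.0: B2/F4 TT untreated
  R7 @ bar3.2: F4->D3 leap 15st
  R4 @ bar5.0: G2/C3 P4 untreated
  R4 @ bar6.0: D3/E3 M2 untreated
  R8 @ bar6.0: penult M2 not 3rd/6th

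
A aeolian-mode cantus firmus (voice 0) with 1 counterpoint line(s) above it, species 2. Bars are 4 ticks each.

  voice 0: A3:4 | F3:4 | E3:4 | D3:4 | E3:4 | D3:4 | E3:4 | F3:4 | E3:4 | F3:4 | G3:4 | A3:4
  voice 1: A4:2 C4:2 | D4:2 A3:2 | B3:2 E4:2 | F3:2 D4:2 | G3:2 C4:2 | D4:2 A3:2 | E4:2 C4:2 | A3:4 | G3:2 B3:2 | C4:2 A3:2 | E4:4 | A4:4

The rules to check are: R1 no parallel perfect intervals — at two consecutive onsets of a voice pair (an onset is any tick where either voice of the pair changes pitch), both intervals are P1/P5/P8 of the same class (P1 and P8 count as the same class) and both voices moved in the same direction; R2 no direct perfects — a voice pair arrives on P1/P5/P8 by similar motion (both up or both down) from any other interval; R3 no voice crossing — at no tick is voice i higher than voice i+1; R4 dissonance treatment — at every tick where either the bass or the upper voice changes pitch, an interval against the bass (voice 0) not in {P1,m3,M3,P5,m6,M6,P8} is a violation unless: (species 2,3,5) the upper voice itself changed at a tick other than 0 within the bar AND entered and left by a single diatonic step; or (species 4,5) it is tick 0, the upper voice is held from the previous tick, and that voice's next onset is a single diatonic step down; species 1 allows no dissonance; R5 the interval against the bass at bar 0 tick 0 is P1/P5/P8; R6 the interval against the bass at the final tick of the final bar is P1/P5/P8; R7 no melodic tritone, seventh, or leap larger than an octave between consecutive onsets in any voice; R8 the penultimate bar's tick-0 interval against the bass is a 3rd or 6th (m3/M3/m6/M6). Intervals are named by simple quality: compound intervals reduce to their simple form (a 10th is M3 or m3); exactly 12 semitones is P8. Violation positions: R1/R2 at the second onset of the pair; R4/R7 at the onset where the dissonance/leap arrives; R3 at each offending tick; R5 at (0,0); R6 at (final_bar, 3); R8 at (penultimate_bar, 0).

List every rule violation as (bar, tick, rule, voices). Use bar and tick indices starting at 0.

(3, 0, R7, (1,))
(6, 0, R2, (0, 1))
(9, 0, R1, (0, 1))
(11, 0, R2, (0, 1))

bar 0: v0=A3 v1=A4 downbeat P8
bar 1: v0=F3 v1=D4 downbeat M6
bar 2: v0=E3 v1=B3 downbeat P5
bar 3: v0=D3 v1=F3 downbeat m3
bar 4: v0=E3 v1=G3 downbeat m3
bar 5: v0=D3 v1=D4 downbeat P8
bar 6: v0=E3 v1=E4 downbeat P8
bar 7: v0=F3 v1=A3 downbeat M3
bar 8: v0=E3 v1=G3 downbeat m3
bar 9: v0=F3 v1=C4 downbeat P5
bar 10: v0=G3 v1=E4 downbeat M6
bar 11: v0=A3 v1=A4 downbeat P8
  -> R7 @ bar 3 tick 0 v(1,): E4->F3 leap 11st
  -> R2 @ bar 6 tick 0 v(0, 1): D3/A3 P5 -> E3/E4 P8 similar
  -> R1 @ bar 9 tick 0 v(0, 1): E3/B3 P5 -> F3/C4 P5 similar
  -> R2 @ bar 11 tick 0 v(0, 1): G3/E4 M6 -> A3/A4 P8 similar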